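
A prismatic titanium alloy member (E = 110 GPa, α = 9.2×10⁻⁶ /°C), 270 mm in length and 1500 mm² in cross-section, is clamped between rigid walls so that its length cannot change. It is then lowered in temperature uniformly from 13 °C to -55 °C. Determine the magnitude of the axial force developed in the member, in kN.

P ≈ 103 kN (tensile)

With zero net strain, σ = E·αΔT = 110 GPa × 9.2×10⁻⁶ × 68 = 68.82 MPa.
P = AEαΔT = 1500 × 110×10³ × 9.2×10⁻⁶ × 68 = 103.2 kN (tensile).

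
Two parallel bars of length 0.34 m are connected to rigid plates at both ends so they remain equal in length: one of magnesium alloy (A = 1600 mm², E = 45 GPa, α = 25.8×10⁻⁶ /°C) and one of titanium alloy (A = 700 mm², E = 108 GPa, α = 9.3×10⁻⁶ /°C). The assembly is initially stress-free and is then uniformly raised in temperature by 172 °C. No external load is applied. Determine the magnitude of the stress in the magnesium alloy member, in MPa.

σ ≈ 65.4 MPa (compressive)

Both members must finish at the same length. With the larger α, the magnesium alloy tends to over-expand; the plates restrain it, putting the magnesium alloy in compression and the titanium alloy in tension. With no external load the two internal forces are equal and opposite, magnitude P.
Setting the final lengths equal and cancelling L: (α₁ − α₂)ΔT = P/(A₁E₁) + P/(A₂E₂).
|α₁ − α₂|·ΔT = 16.5×10⁻⁶ × 172 = 0.002838.
1/(A₁E₁) + 1/(A₂E₂) = 1/(1600×45×10³) + 1/(700×108×10³) = 2.712×10⁻⁸ N⁻¹.
P = 0.002838 / 2.712×10⁻⁸ = 104700 N = 104.7 kN.
σ_{magnesium alloy} = P/A₁ = 104700/1600 = 65.41 MPa, compressive.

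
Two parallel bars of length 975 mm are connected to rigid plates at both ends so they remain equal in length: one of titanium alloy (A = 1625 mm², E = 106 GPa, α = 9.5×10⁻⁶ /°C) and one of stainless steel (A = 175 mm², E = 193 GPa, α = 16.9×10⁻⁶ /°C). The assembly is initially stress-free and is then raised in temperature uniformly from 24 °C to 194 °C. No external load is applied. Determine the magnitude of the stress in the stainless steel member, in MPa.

σ ≈ 203 MPa (compressive)

Both members must finish at the same length. With the larger α, the stainless steel tends to over-expand; the plates restrain it, putting the stainless steel in compression and the titanium alloy in tension. With no external load the two internal forces are equal and opposite, magnitude P.
Equating the net (thermal + elastic) strains gives |α₁ − α₂|·ΔT = P·[1/(A₁E₁) + 1/(A₂E₂)].
|α₁ − α₂|·ΔT = 7.4×10⁻⁶ × 170 = 0.001258.
1/(A₁E₁) + 1/(A₂E₂) = 1/(1625×106×10³) + 1/(175×193×10³) = 3.541×10⁻⁸ N⁻¹.
P = 0.001258 / 3.541×10⁻⁸ = 35520 N = 35.52 kN.
σ_{stainless steel} = P/A₂ = 35520/175 = 203 MPa, compressive.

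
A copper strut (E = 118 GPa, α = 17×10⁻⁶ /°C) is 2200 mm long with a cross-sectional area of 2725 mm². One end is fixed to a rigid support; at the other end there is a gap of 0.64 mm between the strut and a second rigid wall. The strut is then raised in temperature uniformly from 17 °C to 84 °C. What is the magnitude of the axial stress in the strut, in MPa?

Free thermal elongation = αΔT L = 17×10⁻⁶ × 67 × 2200 = 2.506 mm.
The gap closes (δ_free > 0.64 mm) and the wall then resists a further 2.506 − 0.64 = 1.866 mm of expansion.
Compatibility: PL/(AE) = 1.866 mm, so σ = P/A = E × (1.866/2200) = 100.1 MPa.

σ ≈ 100 MPa (compressive)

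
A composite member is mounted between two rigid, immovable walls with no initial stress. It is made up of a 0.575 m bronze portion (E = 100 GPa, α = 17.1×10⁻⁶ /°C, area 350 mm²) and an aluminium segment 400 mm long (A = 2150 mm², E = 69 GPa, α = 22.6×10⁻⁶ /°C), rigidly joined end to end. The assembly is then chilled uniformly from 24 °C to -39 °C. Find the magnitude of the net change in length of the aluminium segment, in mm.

Free thermal contraction of the whole bar: Σ αᵢΔT Lᵢ = 17.1×10⁻⁶×63×575 + 22.6×10⁻⁶×63×400 = 1.189 mm.
Since the ends are fixed, an axial force P builds up, equal in every segment, with P · Σ Lᵢ/(AᵢEᵢ) = δ_free.
The series flexibility is Σ Lᵢ/(AᵢEᵢ) = 575/(350×100×10³) + 400/(2150×69×10³) = 1.912×10⁻⁵ mm/N.
P = 1.189 / 1.912×10⁻⁵ = 62170 N = 62.17 kN, tensile.
For the aluminium segment, free thermal change = 22.6×10⁻⁶×63×400 = 0.5695 mm and elastic change from P = 62170×400/(2150×69×10³) = 0.1676 mm; these oppose, so the net change is 0.402 mm (segment shortens).

|ΔL| ≈ 0.402 mm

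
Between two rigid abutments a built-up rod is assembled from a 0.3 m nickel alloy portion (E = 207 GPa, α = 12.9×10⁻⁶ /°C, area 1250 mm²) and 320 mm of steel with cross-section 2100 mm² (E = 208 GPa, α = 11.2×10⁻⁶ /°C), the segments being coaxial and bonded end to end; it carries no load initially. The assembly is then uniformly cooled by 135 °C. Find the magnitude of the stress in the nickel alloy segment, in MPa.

With the walls removed the bar would change length by δ_free = Σ αᵢΔT Lᵢ = 12.9×10⁻⁶×135×300 + 11.2×10⁻⁶×135×320 = 1.006 mm.
The walls prevent any net length change, so an axial force P (same in every segment) develops. Compatibility: P · Σ Lᵢ/(AᵢEᵢ) = δ_free.
Σ Lᵢ/(AᵢEᵢ) = 300/(1250×207×10³) + 320/(2100×208×10³) = 1.892×10⁻⁶ mm/N.
So P = 1.006 / 1.892×10⁻⁶ = 531.9 kN, tensile.
σ_{nickel alloy} = P / A = 531900 / 1250 = 425.5 MPa.

σ ≈ 425 MPa (tensile)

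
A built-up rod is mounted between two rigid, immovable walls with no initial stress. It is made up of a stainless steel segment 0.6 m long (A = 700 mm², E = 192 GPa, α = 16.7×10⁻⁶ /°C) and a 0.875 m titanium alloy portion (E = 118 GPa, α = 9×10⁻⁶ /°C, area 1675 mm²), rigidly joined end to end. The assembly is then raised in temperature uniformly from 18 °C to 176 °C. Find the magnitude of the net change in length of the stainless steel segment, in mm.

|ΔL| ≈ 0.164 mm

If the supports were absent, the total length change would be Σ αᵢΔT Lᵢ = 16.7×10⁻⁶×158×600 + 9×10⁻⁶×158×875 = 2.827 mm.
The walls prevent any net length change, so an axial force P (same in every segment) develops. Compatibility: P · Σ Lᵢ/(AᵢEᵢ) = δ_free.
Σ Lᵢ/(AᵢEᵢ) = 600/(700×192×10³) + 875/(1675×118×10³) = 8.891×10⁻⁶ mm/N.
So P = 2.827 / 8.891×10⁻⁶ = 318 kN, compressive.
For the stainless steel segment, free thermal change = 16.7×10⁻⁶×158×600 = 1.583 mm and elastic change from P = 318000×600/(700×192×10³) = 1.42 mm; these oppose, so the net change is 0.164 mm (segment lengthens).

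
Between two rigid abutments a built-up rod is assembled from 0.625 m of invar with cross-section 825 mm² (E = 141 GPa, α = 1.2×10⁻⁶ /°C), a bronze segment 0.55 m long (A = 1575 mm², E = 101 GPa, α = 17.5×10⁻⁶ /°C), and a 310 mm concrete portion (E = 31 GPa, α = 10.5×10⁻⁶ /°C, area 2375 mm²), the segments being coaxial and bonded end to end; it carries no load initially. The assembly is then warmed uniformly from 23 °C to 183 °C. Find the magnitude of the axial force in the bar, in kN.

P ≈ 167 kN (compressive)

With the walls removed the bar would change length by δ_free = Σ αᵢΔT Lᵢ = 1.2×10⁻⁶×160×625 + 17.5×10⁻⁶×160×550 + 10.5×10⁻⁶×160×310 = 2.181 mm.
Since the ends are fixed, an axial force P builds up, equal in every segment, with P · Σ Lᵢ/(AᵢEᵢ) = δ_free.
Σ Lᵢ/(AᵢEᵢ) = 625/(825×141×10³) + 550/(1575×101×10³) + 310/(2375×31×10³) = 1.304×10⁻⁵ mm/N.
So P = 2.181 / 1.304×10⁻⁵ = 167.2 kN, compressive.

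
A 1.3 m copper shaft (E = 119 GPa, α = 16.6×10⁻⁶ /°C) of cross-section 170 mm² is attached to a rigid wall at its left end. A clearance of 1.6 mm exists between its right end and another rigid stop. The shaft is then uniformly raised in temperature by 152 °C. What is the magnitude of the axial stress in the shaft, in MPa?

If the wall were absent the shaft would grow by αΔT L = 16.6×10⁻⁶ × 152 × 1300 = 3.28 mm.
The gap closes (δ_free > 1.6 mm) and the wall then resists a further 3.28 − 1.6 = 1.68 mm of expansion.
That suppressed elongation corresponds to σ = E·Δ/L = 119×10³ × 1.68/1300 = 153.8 MPa.

σ ≈ 154 MPa (compressive)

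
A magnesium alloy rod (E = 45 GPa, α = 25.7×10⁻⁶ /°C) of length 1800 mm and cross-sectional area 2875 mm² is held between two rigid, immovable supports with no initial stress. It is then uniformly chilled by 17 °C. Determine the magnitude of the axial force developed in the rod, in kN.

Full restraint means ε = 0, so the stress is σ = EαΔT = 45×10³ × 25.7×10⁻⁶ × 17 = 19.66 MPa.
Then P = σA = 19.66 × 2875 mm² = 56.52 kN, tensile.

P ≈ 56.5 kN (tensile)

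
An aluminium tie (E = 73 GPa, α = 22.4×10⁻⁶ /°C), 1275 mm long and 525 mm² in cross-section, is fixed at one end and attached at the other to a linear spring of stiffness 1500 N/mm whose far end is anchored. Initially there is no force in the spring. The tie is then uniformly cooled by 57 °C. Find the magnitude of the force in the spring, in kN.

The unrestrained thermal change is αΔT L = 22.4×10⁻⁶ × 57 × 1275 = 1.628 mm.
With a force P in the spring, the elastic change of the tie is PL/(AE) and that of the spring is P/k; compatibility requires their sum to equal δ_free.
So P = δ_free / [L/(AE) + 1/k] = 1.628 / [ 1275/(525×73×10³) + 1/(1500) ].
P = 1.628 / 0.0006999 = 2326 N.

P ≈ 2.33 kN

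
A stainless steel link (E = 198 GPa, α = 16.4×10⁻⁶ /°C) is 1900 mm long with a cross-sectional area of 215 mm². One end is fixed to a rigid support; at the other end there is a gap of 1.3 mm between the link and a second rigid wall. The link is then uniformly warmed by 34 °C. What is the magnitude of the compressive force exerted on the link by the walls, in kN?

Unrestrained expansion: δ_free = αΔT L = 16.4×10⁻⁶ × 34 × 1900 = 1.059 mm.
This is smaller than the 1.3 mm clearance, so the link expands freely without reaching the stop — the stress is zero.

P ≈ 0 kN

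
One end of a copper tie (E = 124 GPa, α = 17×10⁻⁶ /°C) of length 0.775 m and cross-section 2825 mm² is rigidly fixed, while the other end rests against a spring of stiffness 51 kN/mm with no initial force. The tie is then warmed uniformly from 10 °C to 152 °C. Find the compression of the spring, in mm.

δ ≈ 1.68 mm

Free thermal expansion: δ_free = αΔT L = 17×10⁻⁶ × 142 × 775 = 1.871 mm.
With a force P in the spring, the elastic change of the tie is PL/(AE) and that of the spring is P/k; compatibility requires their sum to equal δ_free.
So P = δ_free / [L/(AE) + 1/k] = 1.871 / [ 775/(2825×124×10³) + 1/(51×10³) ].
P = 1.871 / 2.182×10⁻⁵ = 85740 N.
Spring compression = P/k = 85740/(51×10³) = 1.681 mm.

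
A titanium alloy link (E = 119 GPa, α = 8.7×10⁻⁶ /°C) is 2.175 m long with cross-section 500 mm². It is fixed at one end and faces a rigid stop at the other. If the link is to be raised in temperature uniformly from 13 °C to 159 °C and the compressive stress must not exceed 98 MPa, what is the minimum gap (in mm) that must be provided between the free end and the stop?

Free expansion if unrestrained: δ_free = αΔT L = 8.7×10⁻⁶ × 146 × 2175 = 2.763 mm.
At the allowable stress the elastic shortening the wall may impose is σL/E = 98 × 2175 / (119×10³) = 1.791 mm.
The gap must absorb the remainder: g_min = 2.763 − 1.791 = 0.9715 mm.

g ≈ 0.972 mm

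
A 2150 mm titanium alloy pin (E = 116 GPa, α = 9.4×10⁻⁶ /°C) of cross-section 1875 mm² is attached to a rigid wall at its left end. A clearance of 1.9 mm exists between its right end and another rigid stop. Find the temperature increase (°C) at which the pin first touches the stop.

Contact occurs when the free expansion equals the gap: αΔT L = 1.9 mm.
So ΔT = g/(αL) = 1.9/(9.4×10⁻⁶ × 2150) = 94.01 °C.

ΔT ≈ 94 °C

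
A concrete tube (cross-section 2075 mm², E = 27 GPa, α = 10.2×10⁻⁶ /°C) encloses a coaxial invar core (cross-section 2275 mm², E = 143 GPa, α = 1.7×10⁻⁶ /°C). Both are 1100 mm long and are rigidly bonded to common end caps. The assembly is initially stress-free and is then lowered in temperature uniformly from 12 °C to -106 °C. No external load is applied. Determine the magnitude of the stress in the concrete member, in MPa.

σ ≈ 23.1 MPa (tensile)

Both members must finish at the same length. With the larger α, the concrete tends to over-contract; the plates restrain it, putting the concrete in tension and the invar in compression. With no external load the two internal forces are equal and opposite, magnitude P.
Setting the final lengths equal and cancelling L: (α₁ − α₂)ΔT = P/(A₁E₁) + P/(A₂E₂).
|α₁ − α₂|·ΔT = 8.5×10⁻⁶ × 118 = 0.001003.
1/(A₁E₁) + 1/(A₂E₂) = 1/(2075×27×10³) + 1/(2275×143×10³) = 2.092×10⁻⁸ N⁻¹.
P = 0.001003 / 2.092×10⁻⁸ = 47940 N = 47.94 kN.
σ_{concrete} = P/A₁ = 47940/2075 = 23.1 MPa, tensile.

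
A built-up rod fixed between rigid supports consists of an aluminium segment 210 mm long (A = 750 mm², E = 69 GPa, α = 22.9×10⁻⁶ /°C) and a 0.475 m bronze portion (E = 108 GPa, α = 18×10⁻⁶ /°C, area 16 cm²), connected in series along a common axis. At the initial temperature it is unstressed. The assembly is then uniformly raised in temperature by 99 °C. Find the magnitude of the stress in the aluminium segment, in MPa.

σ ≈ 259 MPa (compressive)

If the supports were absent, the total length change would be Σ αᵢΔT Lᵢ = 22.9×10⁻⁶×99×210 + 18×10⁻⁶×99×475 = 1.323 mm.
The rigid supports impose zero overall length change; the single axial force P common to all segments must satisfy P Σ Lᵢ/(AᵢEᵢ) = δ_free.
Σ Lᵢ/(AᵢEᵢ) = 210/(750×69×10³) + 475/(1600×108×10³) = 6.807×10⁻⁶ mm/N.
Hence P = δ_free / Σ(L/AE) = 1.323/6.807×10⁻⁶ = 194.3 kN (compressive).
σ_{aluminium} = P / A = 194300 / 750 = 259.1 MPa.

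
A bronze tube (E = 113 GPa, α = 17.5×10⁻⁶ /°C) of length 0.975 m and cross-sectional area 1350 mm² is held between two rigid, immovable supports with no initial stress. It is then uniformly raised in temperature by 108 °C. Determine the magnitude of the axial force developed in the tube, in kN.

The ends cannot move, so σ = EαΔT = 113×10³ × 17.5×10⁻⁶ × 108 = 213.6 MPa.
Axial force P = σA = 213.6 × 1350 = 288300 N = 288.3 kN, compressive.

P ≈ 288 kN (compressive)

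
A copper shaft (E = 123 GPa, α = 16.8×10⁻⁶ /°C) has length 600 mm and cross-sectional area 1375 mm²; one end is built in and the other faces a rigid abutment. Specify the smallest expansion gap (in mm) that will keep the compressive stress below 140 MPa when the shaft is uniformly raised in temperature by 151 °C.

g ≈ 0.839 mm

Free expansion if unrestrained: δ_free = αΔT L = 16.8×10⁻⁶ × 151 × 600 = 1.522 mm.
A stress of 140 MPa corresponds to the wall pushing the shaft back by σL/E = 140×600/(123×10³) = 0.6829 mm.
The gap must absorb the remainder: g_min = 1.522 − 0.6829 = 0.8392 mm.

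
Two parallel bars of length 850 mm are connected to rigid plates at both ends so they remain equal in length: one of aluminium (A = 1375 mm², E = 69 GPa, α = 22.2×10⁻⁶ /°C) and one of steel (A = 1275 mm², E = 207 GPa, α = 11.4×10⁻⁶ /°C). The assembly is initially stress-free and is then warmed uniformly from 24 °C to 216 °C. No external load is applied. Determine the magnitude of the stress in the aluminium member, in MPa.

Both members must finish at the same length. With the larger α, the aluminium tends to over-expand; the plates restrain it, putting the aluminium in compression and the steel in tension. With no external load the two internal forces are equal and opposite, magnitude P.
Compatibility of the two members (thermal + elastic change equal): (α₁ − α₂)ΔT = P·[1/(A₁E₁) + 1/(A₂E₂)].
|α₁ − α₂|·ΔT = 10.8×10⁻⁶ × 192 = 0.002074.
1/(A₁E₁) + 1/(A₂E₂) = 1/(1375×69×10³) + 1/(1275×207×10³) = 1.433×10⁻⁸ N⁻¹.
So P = 0.002074 / 1.433×10⁻⁸ = 144.7 kN.
σ_{aluminium} = P/A₁ = 144700/1375 = 105.2 MPa, compressive.

σ ≈ 105 MPa (compressive)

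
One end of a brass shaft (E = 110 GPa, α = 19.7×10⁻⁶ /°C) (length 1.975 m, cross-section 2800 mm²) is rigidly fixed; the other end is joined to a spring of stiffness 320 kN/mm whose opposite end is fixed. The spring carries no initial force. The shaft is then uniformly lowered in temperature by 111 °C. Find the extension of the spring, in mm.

If the spring were absent the shaft would shorten by αΔT L = 19.7×10⁻⁶ × 111 × 1975 = 4.319 mm.
Let P be the tensile force in the spring. The shaft extends elastically by PL/(AE) and the spring stretches by P/k; together these equal δ_free.
So P = δ_free / [L/(AE) + 1/k] = 4.319 / [ 1975/(2800×110×10³) + 1/(320×10³) ].
P = 4.319 / 9.537×10⁻⁶ = 452800 N.
Spring extension = P/k = 452800/(320×10³) = 1.415 mm.

δ ≈ 1.42 mm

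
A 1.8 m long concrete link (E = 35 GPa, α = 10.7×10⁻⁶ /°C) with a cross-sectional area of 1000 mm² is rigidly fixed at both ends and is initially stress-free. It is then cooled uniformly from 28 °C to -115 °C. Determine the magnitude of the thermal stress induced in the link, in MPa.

With length fixed, the mechanical strain must cancel the thermal strain αΔT = 10.7×10⁻⁶ × 143 = 1530.1×10⁻⁶.
The stress required to suppress this strain is σ = Eε = 35×10³ × 1530.1×10⁻⁶ = 53.55 MPa, tensile since the link is trying to contract.

σ ≈ 53.6 MPa (tensile)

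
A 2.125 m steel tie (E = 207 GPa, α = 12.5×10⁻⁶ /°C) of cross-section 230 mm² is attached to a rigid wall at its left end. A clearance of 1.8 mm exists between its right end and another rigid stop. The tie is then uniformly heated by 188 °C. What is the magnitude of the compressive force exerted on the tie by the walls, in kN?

P ≈ 71.6 kN

Free thermal elongation = αΔT L = 12.5×10⁻⁶ × 188 × 2125 = 4.994 mm.
This exceeds the 1.8 mm gap, so the wall pushes back. The portion of expansion that must be recovered elastically is δ_free − gap = 4.994 − 1.8 = 3.194 mm.
That suppressed elongation corresponds to σ = E·Δ/L = 207×10³ × 3.194/2125 = 311.1 MPa.
Force on the wall = σA = 311.1 × 230 mm² = 71.56 kN.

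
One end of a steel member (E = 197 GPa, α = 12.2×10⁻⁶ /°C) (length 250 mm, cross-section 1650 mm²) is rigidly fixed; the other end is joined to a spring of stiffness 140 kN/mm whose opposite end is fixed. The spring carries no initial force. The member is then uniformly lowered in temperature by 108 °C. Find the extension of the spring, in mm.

δ ≈ 0.297 mm

The unrestrained thermal change is αΔT L = 12.2×10⁻⁶ × 108 × 250 = 0.3294 mm.
With a force P in the spring, the elastic change of the member is PL/(AE) and that of the spring is P/k; compatibility requires their sum to equal δ_free.
P [ L/(AE) + 1/k ] = δ_free → P [ 250/(1650×197×10³) + 1/(140×10³) ] = 0.3294.
P = 0.3294 / 7.912×10⁻⁶ = 41630 N.
Spring extension = P/k = 41630/(140×10³) = 0.2974 mm.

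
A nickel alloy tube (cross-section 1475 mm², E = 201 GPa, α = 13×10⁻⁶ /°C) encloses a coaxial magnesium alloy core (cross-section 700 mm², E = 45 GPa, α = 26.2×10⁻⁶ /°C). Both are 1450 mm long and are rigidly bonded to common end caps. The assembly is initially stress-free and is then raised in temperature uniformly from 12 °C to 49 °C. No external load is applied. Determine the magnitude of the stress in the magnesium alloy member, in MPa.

The magnesium alloy has the larger α, so on heating it would change length more than the nickel alloy if both were free. The rigid plates force a common final length, so the magnesium alloy is put into compression and the nickel alloy into tension, with equal and opposite forces P (no external load).
Compatibility of the two members (thermal + elastic change equal): (α₁ − α₂)ΔT = P·[1/(A₁E₁) + 1/(A₂E₂)].
|α₁ − α₂|·ΔT = 13.2×10⁻⁶ × 37 = 0.0004884.
1/(A₁E₁) + 1/(A₂E₂) = 1/(1475×201×10³) + 1/(700×45×10³) = 3.512×10⁻⁸ N⁻¹.
P = 0.0004884 / 3.512×10⁻⁸ = 13910 N = 13.91 kN.
σ_{magnesium alloy} = P/A₂ = 13910/700 = 19.87 MPa, compressive.

σ ≈ 19.9 MPa (compressive)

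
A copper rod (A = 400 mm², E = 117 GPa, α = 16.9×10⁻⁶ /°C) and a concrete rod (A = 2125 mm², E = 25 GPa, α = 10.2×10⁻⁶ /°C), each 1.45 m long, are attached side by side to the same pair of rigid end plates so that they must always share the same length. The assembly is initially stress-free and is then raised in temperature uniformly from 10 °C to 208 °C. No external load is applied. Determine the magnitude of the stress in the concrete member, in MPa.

The copper has the larger α, so on heating it would change length more than the concrete if both were free. The rigid plates force a common final length, so the copper is put into compression and the concrete into tension, with equal and opposite forces P (no external load).
Setting the final lengths equal and cancelling L: (α₁ − α₂)ΔT = P/(A₁E₁) + P/(A₂E₂).
|α₁ − α₂|·ΔT = 6.7×10⁻⁶ × 198 = 0.001327.
1/(A₁E₁) + 1/(A₂E₂) = 1/(400×117×10³) + 1/(2125×25×10³) = 4.019×10⁻⁸ N⁻¹.
So P = 0.001327 / 4.019×10⁻⁸ = 33.01 kN.
σ_{concrete} = P/A₂ = 33010/2125 = 15.53 MPa, tensile.

σ ≈ 15.5 MPa (tensile)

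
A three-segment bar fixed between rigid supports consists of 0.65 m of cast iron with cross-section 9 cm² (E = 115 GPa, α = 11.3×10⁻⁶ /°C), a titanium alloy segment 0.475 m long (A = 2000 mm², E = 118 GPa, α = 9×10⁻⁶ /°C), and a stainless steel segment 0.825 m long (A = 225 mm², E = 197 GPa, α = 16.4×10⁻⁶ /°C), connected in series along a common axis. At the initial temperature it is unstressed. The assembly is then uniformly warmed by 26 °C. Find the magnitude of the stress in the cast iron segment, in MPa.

σ ≈ 27 MPa (compressive)

If the supports were absent, the total length change would be Σ αᵢΔT Lᵢ = 11.3×10⁻⁶×26×650 + 9×10⁻⁶×26×475 + 16.4×10⁻⁶×26×825 = 0.6539 mm.
The rigid supports impose zero overall length change; the single axial force P common to all segments must satisfy P Σ Lᵢ/(AᵢEᵢ) = δ_free.
The series flexibility is Σ Lᵢ/(AᵢEᵢ) = 650/(900×115×10³) + 475/(2000×118×10³) + 825/(225×197×10³) = 2.691×10⁻⁵ mm/N.
Hence P = δ_free / Σ(L/AE) = 0.6539/2.691×10⁻⁵ = 24.3 kN (compressive).
σ_{cast iron} = P / A = 24300 / 900 = 27 MPa.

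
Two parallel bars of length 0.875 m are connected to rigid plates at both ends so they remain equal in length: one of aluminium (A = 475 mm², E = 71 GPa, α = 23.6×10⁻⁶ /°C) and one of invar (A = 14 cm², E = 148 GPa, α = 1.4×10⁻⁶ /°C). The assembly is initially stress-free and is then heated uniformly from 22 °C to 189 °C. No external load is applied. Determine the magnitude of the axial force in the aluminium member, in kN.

Equilibrium of a rigid end plate with no external load gives equal and opposite internal forces ±P in the two members. Since α_{aluminium} > α_{invar}, heating drives the aluminium into compression and the invar into tension.
Compatibility of the two members (thermal + elastic change equal): (α₁ − α₂)ΔT = P·[1/(A₁E₁) + 1/(A₂E₂)].
|α₁ − α₂|·ΔT = 22.2×10⁻⁶ × 167 = 0.003707.
1/(A₁E₁) + 1/(A₂E₂) = 1/(475×71×10³) + 1/(1400×148×10³) = 3.448×10⁻⁸ N⁻¹.
P = 0.003707 / 3.448×10⁻⁸ = 107500 N = 107.5 kN.

P ≈ 108 kN (compressive in the aluminium)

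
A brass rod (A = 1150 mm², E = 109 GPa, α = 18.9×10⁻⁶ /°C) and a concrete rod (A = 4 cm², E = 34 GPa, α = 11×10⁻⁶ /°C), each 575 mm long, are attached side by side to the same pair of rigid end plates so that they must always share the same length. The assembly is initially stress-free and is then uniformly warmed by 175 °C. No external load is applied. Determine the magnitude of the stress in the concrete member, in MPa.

σ ≈ 42.4 MPa (tensile)

Both members must finish at the same length. With the larger α, the brass tends to over-expand; the plates restrain it, putting the brass in compression and the concrete in tension. With no external load the two internal forces are equal and opposite, magnitude P.
Setting the final lengths equal and cancelling L: (α₁ − α₂)ΔT = P/(A₁E₁) + P/(A₂E₂).
|α₁ − α₂|·ΔT = 7.9×10⁻⁶ × 175 = 0.001382.
1/(A₁E₁) + 1/(A₂E₂) = 1/(1150×109×10³) + 1/(400×34×10³) = 8.151×10⁻⁸ N⁻¹.
P = 0.001382 / 8.151×10⁻⁸ = 16960 N = 16.96 kN.
σ_{concrete} = P/A₂ = 16960/400 = 42.4 MPa, tensile.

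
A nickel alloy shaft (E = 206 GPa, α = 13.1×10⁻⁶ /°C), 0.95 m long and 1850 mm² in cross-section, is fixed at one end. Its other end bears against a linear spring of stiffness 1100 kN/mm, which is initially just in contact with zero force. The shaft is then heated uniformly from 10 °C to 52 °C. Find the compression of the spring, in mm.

δ ≈ 0.14 mm

If the spring were absent the shaft would lengthen by αΔT L = 13.1×10⁻⁶ × 42 × 950 = 0.5227 mm.
Let P be the compressive force at the spring. The shaft shortens elastically by PL/(AE) and the spring compresses by P/k; together these equal δ_free.
So P = δ_free / [L/(AE) + 1/k] = 0.5227 / [ 950/(1850×206×10³) + 1/(1100×10³) ].
P = 0.5227 / 3.402×10⁻⁶ = 153600 N.
Spring compression = P/k = 153600/(1100×10³) = 0.1397 mm.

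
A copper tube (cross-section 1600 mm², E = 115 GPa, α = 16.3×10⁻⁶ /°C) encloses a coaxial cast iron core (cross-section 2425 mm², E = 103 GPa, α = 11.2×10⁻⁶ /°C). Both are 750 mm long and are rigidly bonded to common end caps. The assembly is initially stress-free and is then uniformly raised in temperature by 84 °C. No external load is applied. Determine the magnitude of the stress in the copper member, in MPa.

The copper has the larger α, so on heating it would change length more than the cast iron if both were free. The rigid plates force a common final length, so the copper is put into compression and the cast iron into tension, with equal and opposite forces P (no external load).
Compatibility of the two members (thermal + elastic change equal): (α₁ − α₂)ΔT = P·[1/(A₁E₁) + 1/(A₂E₂)].
|α₁ − α₂|·ΔT = 5.1×10⁻⁶ × 84 = 0.0004284.
1/(A₁E₁) + 1/(A₂E₂) = 1/(1600×115×10³) + 1/(2425×103×10³) = 9.438×10⁻⁹ N⁻¹.
P = 0.0004284 / 9.438×10⁻⁹ = 45390 N = 45.39 kN.
σ_{copper} = P/A₁ = 45390/1600 = 28.37 MPa, compressive.

σ ≈ 28.4 MPa (compressive)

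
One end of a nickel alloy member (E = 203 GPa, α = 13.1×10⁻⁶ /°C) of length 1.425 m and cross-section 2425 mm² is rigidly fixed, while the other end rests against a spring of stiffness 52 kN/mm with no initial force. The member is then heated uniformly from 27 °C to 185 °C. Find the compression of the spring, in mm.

If the spring were absent the member would lengthen by αΔT L = 13.1×10⁻⁶ × 158 × 1425 = 2.949 mm.
Let P be the compressive force at the spring. The member shortens elastically by PL/(AE) and the spring compresses by P/k; together these equal δ_free.
P [ L/(AE) + 1/k ] = δ_free → P [ 1425/(2425×203×10³) + 1/(52×10³) ] = 2.949.
P = 2.949 / 2.213×10⁻⁵ = 133300 N.
Spring compression = P/k = 133300/(52×10³) = 2.564 mm.

δ ≈ 2.56 mm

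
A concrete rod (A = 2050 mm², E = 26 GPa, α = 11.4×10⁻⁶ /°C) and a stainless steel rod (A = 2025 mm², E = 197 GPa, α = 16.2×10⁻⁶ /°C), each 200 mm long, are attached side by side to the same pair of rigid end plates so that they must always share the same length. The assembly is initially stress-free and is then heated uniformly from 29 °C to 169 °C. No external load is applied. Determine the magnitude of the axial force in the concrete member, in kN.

The stainless steel has the larger α, so on heating it would change length more than the concrete if both were free. The rigid plates force a common final length, so the stainless steel is put into compression and the concrete into tension, with equal and opposite forces P (no external load).
Setting the final lengths equal and cancelling L: (α₁ − α₂)ΔT = P/(A₁E₁) + P/(A₂E₂).
|α₁ − α₂|·ΔT = 4.8×10⁻⁶ × 140 = 0.000672.
1/(A₁E₁) + 1/(A₂E₂) = 1/(2050×26×10³) + 1/(2025×197×10³) = 2.127×10⁻⁸ N⁻¹.
P = 0.000672 / 2.127×10⁻⁸ = 31600 N = 31.6 kN.

P ≈ 31.6 kN (tensile in the concrete)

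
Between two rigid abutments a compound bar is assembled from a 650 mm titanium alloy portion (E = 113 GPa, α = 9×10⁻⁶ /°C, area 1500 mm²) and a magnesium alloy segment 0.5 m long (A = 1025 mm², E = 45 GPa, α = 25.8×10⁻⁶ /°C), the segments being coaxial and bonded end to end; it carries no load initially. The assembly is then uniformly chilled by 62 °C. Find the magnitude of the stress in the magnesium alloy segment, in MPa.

σ ≈ 77.3 MPa (tensile)

With the walls removed the bar would change length by δ_free = Σ αᵢΔT Lᵢ = 9×10⁻⁶×62×650 + 25.8×10⁻⁶×62×500 = 1.163 mm.
Since the ends are fixed, an axial force P builds up, equal in every segment, with P · Σ Lᵢ/(AᵢEᵢ) = δ_free.
Σ Lᵢ/(AᵢEᵢ) = 650/(1500×113×10³) + 500/(1025×45×10³) = 1.467×10⁻⁵ mm/N.
So P = 1.163 / 1.467×10⁻⁵ = 79.22 kN, tensile.
σ_{magnesium alloy} = P / A = 79220 / 1025 = 77.28 MPa.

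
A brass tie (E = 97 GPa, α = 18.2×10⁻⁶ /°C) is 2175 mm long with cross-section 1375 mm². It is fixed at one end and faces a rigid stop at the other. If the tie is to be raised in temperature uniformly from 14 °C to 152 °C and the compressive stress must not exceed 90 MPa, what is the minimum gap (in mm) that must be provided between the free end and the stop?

With no wall the tie would lengthen by αΔT L = 18.2×10⁻⁶ × 138 × 2175 = 5.463 mm.
A stress of 90 MPa corresponds to the wall pushing the tie back by σL/E = 90×2175/(97×10³) = 2.018 mm.
So the gap has to take up the difference, g_min = δ_free − σL/E = 5.463 − 2.018 = 3.445 mm.

g ≈ 3.44 mm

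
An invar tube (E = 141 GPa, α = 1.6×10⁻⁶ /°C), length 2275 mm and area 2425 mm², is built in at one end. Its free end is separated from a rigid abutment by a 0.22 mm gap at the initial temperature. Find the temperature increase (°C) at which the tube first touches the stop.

ΔT ≈ 60.4 °C

The gap closes when αΔT L = 0.22 mm, since the tube is still unstressed at that instant.
ΔT = 0.22 / (1.6×10⁻⁶ × 2275) = 60.44 °C.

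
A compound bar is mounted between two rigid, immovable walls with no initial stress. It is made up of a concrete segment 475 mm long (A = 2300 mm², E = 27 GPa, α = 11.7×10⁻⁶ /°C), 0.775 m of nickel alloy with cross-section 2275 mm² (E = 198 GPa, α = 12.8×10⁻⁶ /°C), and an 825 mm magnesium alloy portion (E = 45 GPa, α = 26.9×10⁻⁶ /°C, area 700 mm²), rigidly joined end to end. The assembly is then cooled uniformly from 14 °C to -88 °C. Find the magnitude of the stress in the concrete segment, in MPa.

σ ≈ 47 MPa (tensile)

With the walls removed the bar would change length by δ_free = Σ αᵢΔT Lᵢ = 11.7×10⁻⁶×102×475 + 12.8×10⁻⁶×102×775 + 26.9×10⁻⁶×102×825 = 3.842 mm.
The walls prevent any net length change, so an axial force P (same in every segment) develops. Compatibility: P · Σ Lᵢ/(AᵢEᵢ) = δ_free.
Σ Lᵢ/(AᵢEᵢ) = 475/(2300×27×10³) + 775/(2275×198×10³) + 825/(700×45×10³) = 3.556×10⁻⁵ mm/N.
So P = 3.842 / 3.556×10⁻⁵ = 108.1 kN, tensile.
σ_{concrete} = P / A = 108100 / 2300 = 46.98 MPa.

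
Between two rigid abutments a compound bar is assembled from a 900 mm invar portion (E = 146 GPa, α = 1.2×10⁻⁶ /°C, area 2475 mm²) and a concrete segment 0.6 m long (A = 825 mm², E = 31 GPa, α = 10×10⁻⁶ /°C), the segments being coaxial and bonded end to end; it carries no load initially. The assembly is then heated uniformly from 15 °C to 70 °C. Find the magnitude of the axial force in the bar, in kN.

Free thermal expansion of the whole bar: Σ αᵢΔT Lᵢ = 1.2×10⁻⁶×55×900 + 10×10⁻⁶×55×600 = 0.3894 mm.
The rigid supports impose zero overall length change; the single axial force P common to all segments must satisfy P Σ Lᵢ/(AᵢEᵢ) = δ_free.
The series flexibility is Σ Lᵢ/(AᵢEᵢ) = 900/(2475×146×10³) + 600/(825×31×10³) = 2.595×10⁻⁵ mm/N.
So P = 0.3894 / 2.595×10⁻⁵ = 15.01 kN, compressive.

P ≈ 15 kN (compressive)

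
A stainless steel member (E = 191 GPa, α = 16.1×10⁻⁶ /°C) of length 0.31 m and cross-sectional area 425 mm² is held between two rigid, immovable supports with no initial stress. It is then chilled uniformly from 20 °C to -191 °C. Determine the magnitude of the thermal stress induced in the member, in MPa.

σ ≈ 649 MPa (tensile)

The supports are rigid, so the total axial strain is zero. The restrained thermal strain is ε = αΔT = 16.1×10⁻⁶ × 211 = 3397.1×10⁻⁶.
The stress required to suppress this strain is σ = Eε = 191×10³ × 3397.1×10⁻⁶ = 648.8 MPa, tensile since the member is trying to contract.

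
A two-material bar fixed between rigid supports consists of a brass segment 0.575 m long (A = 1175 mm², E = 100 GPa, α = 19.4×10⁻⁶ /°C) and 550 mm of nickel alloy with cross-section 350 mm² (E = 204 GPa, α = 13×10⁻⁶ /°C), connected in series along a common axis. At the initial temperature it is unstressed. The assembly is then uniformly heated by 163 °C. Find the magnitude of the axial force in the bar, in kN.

P ≈ 237 kN (compressive)

With the walls removed the bar would change length by δ_free = Σ αᵢΔT Lᵢ = 19.4×10⁻⁶×163×575 + 13×10⁻⁶×163×550 = 2.984 mm.
The walls prevent any net length change, so an axial force P (same in every segment) develops. Compatibility: P · Σ Lᵢ/(AᵢEᵢ) = δ_free.
Σ Lᵢ/(AᵢEᵢ) = 575/(1175×100×10³) + 550/(350×204×10³) = 1.26×10⁻⁵ mm/N.
P = 2.984 / 1.26×10⁻⁵ = 236900 N = 236.9 kN, compressive.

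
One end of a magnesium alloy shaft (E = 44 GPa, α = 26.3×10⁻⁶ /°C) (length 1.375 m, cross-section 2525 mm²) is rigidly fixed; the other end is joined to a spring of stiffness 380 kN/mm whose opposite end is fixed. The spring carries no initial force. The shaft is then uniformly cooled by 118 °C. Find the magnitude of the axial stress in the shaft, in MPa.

Free thermal contraction: δ_free = αΔT L = 26.3×10⁻⁶ × 118 × 1375 = 4.267 mm.
With a force P in the spring, the elastic change of the shaft is PL/(AE) and that of the spring is P/k; compatibility requires their sum to equal δ_free.
P [ L/(AE) + 1/k ] = δ_free → P [ 1375/(2525×44×10³) + 1/(380×10³) ] = 4.267.
P = 4.267 / 1.501×10⁻⁵ = 284300 N.
σ = P/A = 284300/2525 = 112.6 MPa.

σ ≈ 113 MPa (tensile)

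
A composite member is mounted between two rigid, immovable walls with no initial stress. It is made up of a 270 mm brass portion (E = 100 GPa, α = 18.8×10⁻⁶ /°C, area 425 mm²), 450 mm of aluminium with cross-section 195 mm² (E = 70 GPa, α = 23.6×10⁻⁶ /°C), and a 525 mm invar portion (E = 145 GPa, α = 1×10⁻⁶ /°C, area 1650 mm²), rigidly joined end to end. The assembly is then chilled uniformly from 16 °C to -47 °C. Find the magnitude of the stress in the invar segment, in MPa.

With the walls removed the bar would change length by δ_free = Σ αᵢΔT Lᵢ = 18.8×10⁻⁶×63×270 + 23.6×10⁻⁶×63×450 + 1×10⁻⁶×63×525 = 1.022 mm.
Since the ends are fixed, an axial force P builds up, equal in every segment, with P · Σ Lᵢ/(AᵢEᵢ) = δ_free.
The series flexibility is Σ Lᵢ/(AᵢEᵢ) = 270/(425×100×10³) + 450/(195×70×10³) + 525/(1650×145×10³) = 4.151×10⁻⁵ mm/N.
So P = 1.022 / 4.151×10⁻⁵ = 24.62 kN, tensile.
σ_{invar} = P / A = 24620 / 1650 = 14.92 MPa.

σ ≈ 14.9 MPa (tensile)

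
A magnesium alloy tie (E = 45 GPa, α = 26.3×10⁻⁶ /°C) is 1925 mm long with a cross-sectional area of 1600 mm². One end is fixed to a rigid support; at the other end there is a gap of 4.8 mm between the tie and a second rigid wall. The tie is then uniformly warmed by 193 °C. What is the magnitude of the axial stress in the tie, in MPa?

σ ≈ 116 MPa (compressive)

Unrestrained expansion: δ_free = αΔT L = 26.3×10⁻⁶ × 193 × 1925 = 9.771 mm.
After closing the 4.8 mm clearance, 9.771 − 4.8 = 4.971 mm of expansion remains to be suppressed by the wall.
That suppressed elongation corresponds to σ = E·Δ/L = 45×10³ × 4.971/1925 = 116.2 MPa.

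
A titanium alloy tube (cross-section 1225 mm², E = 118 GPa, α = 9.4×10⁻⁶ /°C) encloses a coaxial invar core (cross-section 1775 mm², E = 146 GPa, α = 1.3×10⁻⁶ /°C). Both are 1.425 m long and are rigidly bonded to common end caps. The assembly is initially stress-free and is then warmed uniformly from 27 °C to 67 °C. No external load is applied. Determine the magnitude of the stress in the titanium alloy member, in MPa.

Both members must finish at the same length. With the larger α, the titanium alloy tends to over-expand; the plates restrain it, putting the titanium alloy in compression and the invar in tension. With no external load the two internal forces are equal and opposite, magnitude P.
Compatibility of the two members (thermal + elastic change equal): (α₁ − α₂)ΔT = P·[1/(A₁E₁) + 1/(A₂E₂)].
|α₁ − α₂|·ΔT = 8.1×10⁻⁶ × 40 = 0.000324.
1/(A₁E₁) + 1/(A₂E₂) = 1/(1225×118×10³) + 1/(1775×146×10³) = 1.078×10⁻⁸ N⁻¹.
So P = 0.000324 / 1.078×10⁻⁸ = 30.06 kN.
σ_{titanium alloy} = P/A₁ = 30060/1225 = 24.54 MPa, compressive.

σ ≈ 24.5 MPa (compressive)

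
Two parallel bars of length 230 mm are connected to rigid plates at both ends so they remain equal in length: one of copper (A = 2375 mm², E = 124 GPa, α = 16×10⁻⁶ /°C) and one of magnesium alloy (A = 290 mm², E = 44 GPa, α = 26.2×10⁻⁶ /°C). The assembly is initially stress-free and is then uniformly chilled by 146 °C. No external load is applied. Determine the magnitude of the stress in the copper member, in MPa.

Both members must finish at the same length. With the larger α, the magnesium alloy tends to over-contract; the plates restrain it, putting the magnesium alloy in tension and the copper in compression. With no external load the two internal forces are equal and opposite, magnitude P.
Setting the final lengths equal and cancelling L: (α₁ − α₂)ΔT = P/(A₁E₁) + P/(A₂E₂).
|α₁ − α₂|·ΔT = 10.2×10⁻⁶ × 146 = 0.001489.
1/(A₁E₁) + 1/(A₂E₂) = 1/(2375×124×10³) + 1/(290×44×10³) = 8.177×10⁻⁸ N⁻¹.
So P = 0.001489 / 8.177×10⁻⁸ = 18.21 kN.
σ_{copper} = P/A₁ = 18210/2375 = 7.669 MPa, compressive.

σ ≈ 7.67 MPa (compressive)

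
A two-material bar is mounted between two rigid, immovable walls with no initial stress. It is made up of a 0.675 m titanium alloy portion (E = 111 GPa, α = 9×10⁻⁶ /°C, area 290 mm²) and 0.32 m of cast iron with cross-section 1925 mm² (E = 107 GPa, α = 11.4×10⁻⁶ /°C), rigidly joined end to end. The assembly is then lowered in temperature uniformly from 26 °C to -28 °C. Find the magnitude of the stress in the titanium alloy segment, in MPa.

Free thermal contraction of the whole bar: Σ αᵢΔT Lᵢ = 9×10⁻⁶×54×675 + 11.4×10⁻⁶×54×320 = 0.525 mm.
The rigid supports impose zero overall length change; the single axial force P common to all segments must satisfy P Σ Lᵢ/(AᵢEᵢ) = δ_free.
The series flexibility is Σ Lᵢ/(AᵢEᵢ) = 675/(290×111×10³) + 320/(1925×107×10³) = 2.252×10⁻⁵ mm/N.
So P = 0.525 / 2.252×10⁻⁵ = 23.31 kN, tensile.
σ_{titanium alloy} = P / A = 23310 / 290 = 80.38 MPa.

σ ≈ 80.4 MPa (tensile)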